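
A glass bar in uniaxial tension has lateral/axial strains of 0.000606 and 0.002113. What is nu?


Poisson's ratio: nu = lateral strain / axial strain
  nu = 0.000606 / 0.002113 = 0.2868

0.2868


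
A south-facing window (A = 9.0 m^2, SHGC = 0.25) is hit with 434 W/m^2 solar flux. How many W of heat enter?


Solar heat gain: Q = Area * SHGC * Irradiance
  Q = 9.0 * 0.25 * 434 = 976.5 W

976.5 W


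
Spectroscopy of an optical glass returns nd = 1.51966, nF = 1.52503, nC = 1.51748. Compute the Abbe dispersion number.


Abbe number formula: Vd = (nd - 1) / (nF - nC)
  nd - 1 = 1.51966 - 1 = 0.51966
  nF - nC = 1.52503 - 1.51748 = 0.00755
  Vd = 0.51966 / 0.00755 = 68.83

68.83


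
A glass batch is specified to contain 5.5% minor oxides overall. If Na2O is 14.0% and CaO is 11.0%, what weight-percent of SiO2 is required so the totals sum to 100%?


Known pieces sum to 100%:
  SiO2 = 100 - (others + Na2O + CaO)
  SiO2 = 100 - (5.5 + 14.0 + 11.0) = 69.5%

69.5%


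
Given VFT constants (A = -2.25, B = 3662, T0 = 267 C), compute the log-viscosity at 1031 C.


VFT equation: log(eta) = A + B / (T - T0)
  T - T0 = 1031 - 267 = 764
  B / (T - T0) = 3662 / 764 = 4.793
  log(eta) = -2.25 + 4.793 = 2.543

2.543


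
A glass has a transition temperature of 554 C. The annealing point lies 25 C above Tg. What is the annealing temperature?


The annealing temperature is Tg plus the offset:
  T_anneal = 554 + 25 = 579 C

579 C


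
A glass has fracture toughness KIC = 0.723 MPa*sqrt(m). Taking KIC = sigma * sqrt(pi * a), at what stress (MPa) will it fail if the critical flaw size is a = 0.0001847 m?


Rearrange KIC = sigma * sqrt(pi * a):
  sigma = KIC / sqrt(pi * a)
  sqrt(pi * 0.0001847) = 0.024088
  sigma = 0.723 / 0.024088 = 30.01 MPa

30.01 MPa


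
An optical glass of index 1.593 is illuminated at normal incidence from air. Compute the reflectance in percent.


Fresnel reflectance at normal incidence:
  R = ((n - 1)/(n + 1))^2
  (n - 1)/(n + 1) = (1.593 - 1)/(1.593 + 1) = 0.228693
  R = 0.228693^2 = 0.0523005
  R(%) = 0.0523005 * 100 = 5.23%

5.23%


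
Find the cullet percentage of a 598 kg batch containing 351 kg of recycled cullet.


Cullet ratio = (cullet mass / total batch mass) * 100
  Ratio = 351 / 598 * 100 = 58.7%

58.7%


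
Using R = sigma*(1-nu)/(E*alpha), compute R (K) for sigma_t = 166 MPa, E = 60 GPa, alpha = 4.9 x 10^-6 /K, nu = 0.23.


Thermal shock resistance: R = sigma * (1 - nu) / (E * alpha)
  Numerator = 166 * (1 - 0.23) = 127.82
  Denominator = 60 * 1000 * (4.9 x 10^-6) = 0.294
  R = 127.82 / 0.294 = 434.8 K

434.8 K


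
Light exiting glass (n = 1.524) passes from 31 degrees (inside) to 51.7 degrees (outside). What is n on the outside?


Apply Snell's law: n1 * sin(theta1) = n2 * sin(theta2)
  n2 = n1 * sin(theta1) / sin(theta2)
  sin(31) = 0.515038
  sin(51.7) = 0.784776
  n2 = 1.524 * 0.515038 / 0.784776 = 1.0002

1.0002


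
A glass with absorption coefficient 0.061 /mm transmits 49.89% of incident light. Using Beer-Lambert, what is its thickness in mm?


Rearrange T = exp(-alpha * thickness):
  thickness = -ln(T) / alpha
  T = 49.89/100 = 0.4989
  ln(T) = -0.69535
  -ln(T) = 0.69535
  thickness = 0.69535 / 0.061 = 11.4 mm

11.4 mm


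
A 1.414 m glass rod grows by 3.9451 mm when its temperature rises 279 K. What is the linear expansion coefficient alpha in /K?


Rearrange dL = alpha * L0 * dT for alpha:
  alpha = dL / (L0 * dT)
  alpha = (3.9451 / 1000) / (1.414 * 279) = 0.00001 /K = 1 x 10^-5 /K

1 x 10^-5 /K


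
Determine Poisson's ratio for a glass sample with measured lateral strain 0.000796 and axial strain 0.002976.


Poisson's ratio: nu = lateral strain / axial strain
  nu = 0.000796 / 0.002976 = 0.2675

0.2675


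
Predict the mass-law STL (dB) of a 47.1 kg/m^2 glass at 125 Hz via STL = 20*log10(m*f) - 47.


Mass law: STL = 20 * log10(m * f) - 47
  m * f = 47.1 * 125 = 5887.5
  log10(5887.5) = 3.76993
  STL = 20 * 3.76993 - 47 = 75.3986 - 47 = 28.4 dB

28.4 dB


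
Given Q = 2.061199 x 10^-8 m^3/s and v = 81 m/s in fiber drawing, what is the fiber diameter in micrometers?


Cross-sectional area from continuity:
  A = Q / v = 2.061199 x 10^-8 / 81 = 2.54469 x 10^-10 m^2
Diameter from circular cross-section:
  d = sqrt(4A / pi) * 10^6 (m -> um)
  d = sqrt(4 * 2.54469 x 10^-10 / pi) * 10^6 = 18.0 um

18.0 um


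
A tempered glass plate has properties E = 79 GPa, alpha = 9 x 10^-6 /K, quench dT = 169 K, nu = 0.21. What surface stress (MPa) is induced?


Tempering stress: sigma = E * alpha * dT / (1 - nu)
  E (MPa) = 79 * 1000 = 79000
  Numerator = 79000 * (9 x 10^-6) * 169 = 120.159
  Denominator = 1 - 0.21 = 0.79
  sigma = 120.159 / 0.79 = 152.1 MPa

152.1 MPa


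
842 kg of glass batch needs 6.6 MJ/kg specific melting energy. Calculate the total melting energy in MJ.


Total energy = mass * specific energy
  E = 842 * 6.6 = 5557.2 MJ

5557.2 MJ


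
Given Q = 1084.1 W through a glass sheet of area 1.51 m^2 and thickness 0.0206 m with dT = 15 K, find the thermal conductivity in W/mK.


Fourier's law rearranged: k = Q * t / (A * dT)
  Numerator = 1084.1 * 0.0206 = 22.33246
  Denominator = 1.51 * 15 = 22.65
  k = 22.33246 / 22.65 = 0.986 W/mK

0.986 W/mK


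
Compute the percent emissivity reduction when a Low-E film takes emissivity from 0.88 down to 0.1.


Percentage reduction = (1 - coated/uncoated) * 100
  Ratio = 0.1 / 0.88 = 0.1136
  Reduction = (1 - 0.1136) * 100 = 88.6%

88.6%


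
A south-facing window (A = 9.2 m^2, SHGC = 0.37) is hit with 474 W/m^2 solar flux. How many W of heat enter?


Solar heat gain: Q = Area * SHGC * Irradiance
  Q = 9.2 * 0.37 * 474 = 1613.5 W

1613.5 W


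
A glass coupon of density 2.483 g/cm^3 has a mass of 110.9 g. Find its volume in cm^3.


Rearrange rho = m / V:
  V = m / rho
  V = 110.9 / 2.483 = 44.664 cm^3

44.664 cm^3


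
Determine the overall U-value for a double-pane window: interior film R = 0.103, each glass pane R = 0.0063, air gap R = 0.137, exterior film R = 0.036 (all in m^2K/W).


Total thermal resistance (series):
  R_total = R_in + R_glass + R_air + R_glass + R_out
  R_total = 0.103 + 0.0063 + 0.137 + 0.0063 + 0.036 = 0.2886 m^2K/W
U-value = 1 / R_total = 1 / 0.2886 = 3.465 W/m^2K

3.465 W/m^2K


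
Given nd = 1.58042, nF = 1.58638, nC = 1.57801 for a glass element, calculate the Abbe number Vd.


Abbe number formula: Vd = (nd - 1) / (nF - nC)
  nd - 1 = 1.58042 - 1 = 0.58042
  nF - nC = 1.58638 - 1.57801 = 0.00837
  Vd = 0.58042 / 0.00837 = 69.35

69.35


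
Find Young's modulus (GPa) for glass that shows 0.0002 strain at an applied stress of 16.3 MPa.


Young's modulus: E = stress / strain
  E = 16.3 MPa / 0.0002 = 81500 MPa
Convert to GPa: 81500 / 1000 = 81.5 GPa

81.5 GPa


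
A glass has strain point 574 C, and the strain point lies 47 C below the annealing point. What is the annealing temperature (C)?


T_anneal = T_strain + gap:
  T_anneal = 574 + 47 = 621 C

621 C


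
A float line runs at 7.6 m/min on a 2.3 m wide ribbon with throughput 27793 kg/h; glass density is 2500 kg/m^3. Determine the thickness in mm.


Ribbon cross-section from mass balance:
  Volume rate = throughput / density = 27793 / 2500 = 11.1172 m^3/h
  thickness = volume rate / (speed * 60 * width), i.e.
  thickness = throughput / (60 * speed * width * density) * 1000
  thickness = 27793 / (60 * 7.6 * 2.3 * 2500) * 1000 = 10.6 mm

10.6 mm


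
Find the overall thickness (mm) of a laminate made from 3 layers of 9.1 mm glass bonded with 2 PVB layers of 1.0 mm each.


Total thickness = glass contribution + PVB contribution
  Glass: 3 * 9.1 = 27.3 mm
  PVB: 2 * 1.0 = 2.0 mm
  Total = 27.3 + 2.0 = 29.3 mm

29.3 mm


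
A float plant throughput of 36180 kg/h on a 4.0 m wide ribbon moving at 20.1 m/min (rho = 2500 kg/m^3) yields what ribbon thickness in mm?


Ribbon cross-section from mass balance:
  Volume rate = throughput / density = 36180 / 2500 = 14.472 m^3/h
  thickness = volume rate / (speed * 60 * width), i.e.
  thickness = throughput / (60 * speed * width * density) * 1000
  thickness = 36180 / (60 * 20.1 * 4.0 * 2500) * 1000 = 3.0 mm

3.0 mm


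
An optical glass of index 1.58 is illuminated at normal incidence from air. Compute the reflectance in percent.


Fresnel reflectance at normal incidence:
  R = ((n - 1)/(n + 1))^2
  (n - 1)/(n + 1) = (1.58 - 1)/(1.58 + 1) = 0.224806
  R = 0.224806^2 = 0.0505377
  R(%) = 0.0505377 * 100 = 5.054%

5.054%


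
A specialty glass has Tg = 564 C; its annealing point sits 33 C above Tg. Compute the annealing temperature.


The annealing temperature is Tg plus the offset:
  T_anneal = 564 + 33 = 597 C

597 C


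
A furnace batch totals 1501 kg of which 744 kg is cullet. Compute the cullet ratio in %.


Cullet ratio = (cullet mass / total batch mass) * 100
  Ratio = 744 / 1501 * 100 = 49.57%

49.57%


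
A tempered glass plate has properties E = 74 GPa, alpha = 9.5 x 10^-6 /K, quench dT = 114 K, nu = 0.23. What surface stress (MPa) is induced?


Tempering stress: sigma = E * alpha * dT / (1 - nu)
  E (MPa) = 74 * 1000 = 74000
  Numerator = 74000 * (9.5 x 10^-6) * 114 = 80.142
  Denominator = 1 - 0.23 = 0.77
  sigma = 80.142 / 0.77 = 104.1 MPa

104.1 MPa


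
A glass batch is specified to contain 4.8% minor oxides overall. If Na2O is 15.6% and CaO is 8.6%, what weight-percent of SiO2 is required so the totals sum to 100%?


Known pieces sum to 100%:
  SiO2 = 100 - (others + Na2O + CaO)
  SiO2 = 100 - (4.8 + 15.6 + 8.6) = 71.0%

71.0%


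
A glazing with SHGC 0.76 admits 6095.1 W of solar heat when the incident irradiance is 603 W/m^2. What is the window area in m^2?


Rearrange Q = Area * SHGC * Irradiance:
  Area = Q / (SHGC * Irradiance)
  Area = 6095.1 / (0.76 * 603) = 13.3 m^2

13.3 m^2


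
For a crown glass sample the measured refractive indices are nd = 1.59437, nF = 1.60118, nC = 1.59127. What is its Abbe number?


Abbe number formula: Vd = (nd - 1) / (nF - nC)
  nd - 1 = 1.59437 - 1 = 0.59437
  nF - nC = 1.60118 - 1.59127 = 0.00991
  Vd = 0.59437 / 0.00991 = 59.98

59.98


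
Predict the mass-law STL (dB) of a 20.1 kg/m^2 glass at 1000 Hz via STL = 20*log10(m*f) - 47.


Mass law: STL = 20 * log10(m * f) - 47
  m * f = 20.1 * 1000 = 20100
  log10(20100) = 4.3032
  STL = 20 * 4.3032 - 47 = 86.064 - 47 = 39.1 dB

39.1 dB


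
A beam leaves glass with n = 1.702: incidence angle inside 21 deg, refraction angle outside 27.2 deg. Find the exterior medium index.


Apply Snell's law: n1 * sin(theta1) = n2 * sin(theta2)
  n2 = n1 * sin(theta1) / sin(theta2)
  sin(21) = 0.358368
  sin(27.2) = 0.457098
  n2 = 1.702 * 0.358368 / 0.457098 = 1.3344

1.3344


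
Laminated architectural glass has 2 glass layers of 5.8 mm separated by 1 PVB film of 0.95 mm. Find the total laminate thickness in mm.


Total thickness = glass contribution + PVB contribution
  Glass: 2 * 5.8 = 11.6 mm
  PVB: 1 * 0.95 = 0.95 mm
  Total = 11.6 + 0.95 = 12.55 mm

12.55 mm


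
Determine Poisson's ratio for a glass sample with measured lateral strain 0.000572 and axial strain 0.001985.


Poisson's ratio: nu = lateral strain / axial strain
  nu = 0.000572 / 0.001985 = 0.2882

0.2882


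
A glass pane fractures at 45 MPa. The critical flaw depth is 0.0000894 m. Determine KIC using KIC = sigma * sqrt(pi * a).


Fracture toughness: KIC = sigma * sqrt(pi * a)
  pi * a = pi * 0.0000894 = 0.000280858
  sqrt(pi * a) = 0.016759
  KIC = 45 * 0.016759 = 0.754 MPa*sqrt(m)

0.754 MPa*sqrt(m)


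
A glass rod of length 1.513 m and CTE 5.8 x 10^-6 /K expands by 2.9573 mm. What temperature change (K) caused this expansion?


Rearrange dL = alpha * L0 * dT for dT:
  dT = dL / (alpha * L0)
  dL (m) = 2.9573 / 1000 = 0.0029573
  dT = 0.0029573 / ((5.8 x 10^-6) * 1.513) = 337.0 K

337.0 K


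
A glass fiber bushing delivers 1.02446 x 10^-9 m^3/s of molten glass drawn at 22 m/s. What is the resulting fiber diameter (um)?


Cross-sectional area from continuity:
  A = Q / v = 1.02446 x 10^-9 / 22 = 4.656636 x 10^-11 m^2
Diameter from circular cross-section:
  d = sqrt(4A / pi) * 10^6 (m -> um)
  d = sqrt(4 * 4.656636 x 10^-11 / pi) * 10^6 = 7.7 um

7.7 um


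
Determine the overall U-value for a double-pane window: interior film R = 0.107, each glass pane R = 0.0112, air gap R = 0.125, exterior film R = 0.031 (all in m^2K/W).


Total thermal resistance (series):
  R_total = R_in + R_glass + R_air + R_glass + R_out
  R_total = 0.107 + 0.0112 + 0.125 + 0.0112 + 0.031 = 0.2854 m^2K/W
U-value = 1 / R_total = 1 / 0.2854 = 3.504 W/m^2K

3.504 W/m^2K


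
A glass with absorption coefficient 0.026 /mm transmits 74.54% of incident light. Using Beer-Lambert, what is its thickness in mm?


Rearrange T = exp(-alpha * thickness):
  thickness = -ln(T) / alpha
  T = 74.54/100 = 0.7454
  ln(T) = -0.29383
  -ln(T) = 0.29383
  thickness = 0.29383 / 0.026 = 11.3 mm

11.3 mm


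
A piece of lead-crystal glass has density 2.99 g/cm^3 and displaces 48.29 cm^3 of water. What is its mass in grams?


Rearrange rho = m / V:
  m = rho * V
  m = 2.99 * 48.29 = 144.387 g

144.387 g


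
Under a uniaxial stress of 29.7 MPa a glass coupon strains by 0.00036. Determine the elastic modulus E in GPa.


Young's modulus: E = stress / strain
  E = 29.7 MPa / 0.00036 = 82500 MPa
Convert to GPa: 82500 / 1000 = 82.5 GPa

82.5 GPa


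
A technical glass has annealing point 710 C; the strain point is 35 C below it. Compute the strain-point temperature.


Strain point = annealing point - difference:
  T_strain = 710 - 35 = 675 C

675 C


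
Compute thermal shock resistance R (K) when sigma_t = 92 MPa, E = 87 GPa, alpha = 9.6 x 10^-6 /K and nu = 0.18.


Thermal shock resistance: R = sigma * (1 - nu) / (E * alpha)
  Numerator = 92 * (1 - 0.18) = 75.44
  Denominator = 87 * 1000 * (9.6 x 10^-6) = 0.8352
  R = 75.44 / 0.8352 = 90.3 K

90.3 K


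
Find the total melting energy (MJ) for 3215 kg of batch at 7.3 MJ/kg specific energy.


Total energy = mass * specific energy
  E = 3215 * 7.3 = 23469.5 MJ

23469.5 MJ


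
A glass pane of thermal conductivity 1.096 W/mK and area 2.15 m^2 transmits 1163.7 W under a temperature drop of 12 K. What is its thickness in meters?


Fourier's law: t = k * A * dT / Q
  t = 1.096 * 2.15 * 12 / 1163.7
  t = 28.2768 / 1163.7 = 0.0243 m

0.0243 m


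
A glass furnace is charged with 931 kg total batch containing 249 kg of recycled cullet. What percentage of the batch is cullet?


Cullet ratio = (cullet mass / total batch mass) * 100
  Ratio = 249 / 931 * 100 = 26.75%

26.75%


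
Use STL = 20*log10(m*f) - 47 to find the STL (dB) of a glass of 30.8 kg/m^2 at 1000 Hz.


Mass law: STL = 20 * log10(m * f) - 47
  m * f = 30.8 * 1000 = 30800
  log10(30800) = 4.48855
  STL = 20 * 4.48855 - 47 = 89.771 - 47 = 42.8 dB

42.8 dB


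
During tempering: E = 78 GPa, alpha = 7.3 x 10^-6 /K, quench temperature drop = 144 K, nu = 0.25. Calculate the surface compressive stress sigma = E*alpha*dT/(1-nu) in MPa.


Tempering stress: sigma = E * alpha * dT / (1 - nu)
  E (MPa) = 78 * 1000 = 78000
  Numerator = 78000 * (7.3 x 10^-6) * 144 = 81.9936
  Denominator = 1 - 0.25 = 0.75
  sigma = 81.9936 / 0.75 = 109.3 MPa

109.3 MPa


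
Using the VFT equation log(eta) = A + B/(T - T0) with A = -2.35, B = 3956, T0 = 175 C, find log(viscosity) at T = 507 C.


VFT equation: log(eta) = A + B / (T - T0)
  T - T0 = 507 - 175 = 332
  B / (T - T0) = 3956 / 332 = 11.916
  log(eta) = -2.35 + 11.916 = 9.566

9.566


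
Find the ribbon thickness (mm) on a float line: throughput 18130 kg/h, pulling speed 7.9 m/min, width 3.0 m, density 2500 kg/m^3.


Ribbon cross-section from mass balance:
  Volume rate = throughput / density = 18130 / 2500 = 7.252 m^3/h
  thickness = volume rate / (speed * 60 * width), i.e.
  thickness = throughput / (60 * speed * width * density) * 1000
  thickness = 18130 / (60 * 7.9 * 3.0 * 2500) * 1000 = 5.1 mm

5.1 mm


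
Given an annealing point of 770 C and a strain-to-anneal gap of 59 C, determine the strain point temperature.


Strain point = annealing point - difference:
  T_strain = 770 - 59 = 711 C

711 C


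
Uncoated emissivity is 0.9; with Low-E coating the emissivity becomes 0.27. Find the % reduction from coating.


Percentage reduction = (1 - coated/uncoated) * 100
  Ratio = 0.27 / 0.9 = 0.3
  Reduction = (1 - 0.3) * 100 = 70.0%

70.0%


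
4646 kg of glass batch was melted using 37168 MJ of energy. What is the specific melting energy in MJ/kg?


Rearrange E = m * s for s:
  s = E / m
  s = 37168 / 4646 = 8.0 MJ/kg

8.0 MJ/kg


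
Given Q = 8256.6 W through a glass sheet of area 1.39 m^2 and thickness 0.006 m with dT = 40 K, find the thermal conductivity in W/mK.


Fourier's law rearranged: k = Q * t / (A * dT)
  Numerator = 8256.6 * 0.006 = 49.5396
  Denominator = 1.39 * 40 = 55.6
  k = 49.5396 / 55.6 = 0.891 W/mK

0.891 W/mK


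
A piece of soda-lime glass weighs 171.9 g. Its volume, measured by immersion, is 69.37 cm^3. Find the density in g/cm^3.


Use the definition of density:
  rho = mass / volume
  rho = 171.9 / 69.37 = 2.478 g/cm^3

2.478 g/cm^3


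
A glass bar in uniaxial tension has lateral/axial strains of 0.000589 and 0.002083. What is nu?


Poisson's ratio: nu = lateral strain / axial strain
  nu = 0.000589 / 0.002083 = 0.2828

0.2828


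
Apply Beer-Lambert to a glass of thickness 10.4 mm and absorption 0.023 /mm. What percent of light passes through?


Beer-Lambert law: T = exp(-alpha * thickness)
  exponent = -0.023 * 10.4 = -0.2392
  T = exp(-0.2392) = 0.7873
  Percentage = 0.7873 * 100 = 78.73%

78.73%


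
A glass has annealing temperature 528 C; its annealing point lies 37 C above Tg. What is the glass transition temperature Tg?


Rearrange T_anneal = Tg + offset for Tg:
  Tg = T_anneal - offset = 528 - 37 = 491 C

491 C


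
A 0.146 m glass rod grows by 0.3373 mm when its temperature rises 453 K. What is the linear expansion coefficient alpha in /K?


Rearrange dL = alpha * L0 * dT for alpha:
  alpha = dL / (L0 * dT)
  alpha = (0.3373 / 1000) / (0.146 * 453) = 0.0000051 /K = 5.1 x 10^-6 /K

5.1 x 10^-6 /K


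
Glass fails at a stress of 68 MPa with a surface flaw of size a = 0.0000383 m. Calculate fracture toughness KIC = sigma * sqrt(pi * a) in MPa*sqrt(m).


Fracture toughness: KIC = sigma * sqrt(pi * a)
  pi * a = pi * 0.0000383 = 0.000120323
  sqrt(pi * a) = 0.010969
  KIC = 68 * 0.010969 = 0.746 MPa*sqrt(m)

0.746 MPa*sqrt(m)


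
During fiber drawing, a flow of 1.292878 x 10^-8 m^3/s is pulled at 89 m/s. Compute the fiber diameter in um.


Cross-sectional area from continuity:
  A = Q / v = 1.292878 x 10^-8 / 89 = 1.452672 x 10^-10 m^2
Diameter from circular cross-section:
  d = sqrt(4A / pi) * 10^6 (m -> um)
  d = sqrt(4 * 1.452672 x 10^-10 / pi) * 10^6 = 13.6 um

13.6 um


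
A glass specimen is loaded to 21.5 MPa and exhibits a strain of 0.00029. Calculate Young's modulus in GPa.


Young's modulus: E = stress / strain
  E = 21.5 MPa / 0.00029 = 74137.93 MPa
Convert to GPa: 74137.93 / 1000 = 74.14 GPa

74.14 GPa


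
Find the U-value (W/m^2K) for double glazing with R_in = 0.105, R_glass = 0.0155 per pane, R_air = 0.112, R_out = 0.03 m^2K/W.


Total thermal resistance (series):
  R_total = R_in + R_glass + R_air + R_glass + R_out
  R_total = 0.105 + 0.0155 + 0.112 + 0.0155 + 0.03 = 0.278 m^2K/W
U-value = 1 / R_total = 1 / 0.278 = 3.597 W/m^2K

3.597 W/m^2K


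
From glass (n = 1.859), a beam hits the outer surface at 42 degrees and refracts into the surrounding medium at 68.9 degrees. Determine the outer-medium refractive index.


Apply Snell's law: n1 * sin(theta1) = n2 * sin(theta2)
  n2 = n1 * sin(theta1) / sin(theta2)
  sin(42) = 0.669131
  sin(68.9) = 0.932954
  n2 = 1.859 * 0.669131 / 0.932954 = 1.3333

1.3333


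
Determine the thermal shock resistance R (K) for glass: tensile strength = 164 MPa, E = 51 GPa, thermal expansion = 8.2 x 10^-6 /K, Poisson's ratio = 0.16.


Thermal shock resistance: R = sigma * (1 - nu) / (E * alpha)
  Numerator = 164 * (1 - 0.16) = 137.76
  Denominator = 51 * 1000 * (8.2 x 10^-6) = 0.4182
  R = 137.76 / 0.4182 = 329.4 K

329.4 K


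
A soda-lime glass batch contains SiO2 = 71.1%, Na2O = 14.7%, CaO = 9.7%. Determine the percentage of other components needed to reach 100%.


Sum the three major oxides:
  SiO2 + Na2O + CaO = 71.1 + 14.7 + 9.7 = 95.5%
Subtract from 100%:
  Others = 100 - 95.5 = 4.5%

4.5%


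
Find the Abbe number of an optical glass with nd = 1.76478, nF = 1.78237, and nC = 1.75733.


Abbe number formula: Vd = (nd - 1) / (nF - nC)
  nd - 1 = 1.76478 - 1 = 0.76478
  nF - nC = 1.78237 - 1.75733 = 0.02504
  Vd = 0.76478 / 0.02504 = 30.54

30.54


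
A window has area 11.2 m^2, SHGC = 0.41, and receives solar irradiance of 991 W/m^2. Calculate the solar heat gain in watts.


Solar heat gain: Q = Area * SHGC * Irradiance
  Q = 11.2 * 0.41 * 991 = 4550.7 W

4550.7 W


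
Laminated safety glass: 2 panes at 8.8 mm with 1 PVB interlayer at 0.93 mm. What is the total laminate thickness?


Total thickness = glass contribution + PVB contribution
  Glass: 2 * 8.8 = 17.6 mm
  PVB: 1 * 0.93 = 0.93 mm
  Total = 17.6 + 0.93 = 18.53 mm

18.53 mm


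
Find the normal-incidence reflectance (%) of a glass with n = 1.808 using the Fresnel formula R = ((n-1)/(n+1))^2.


Fresnel reflectance at normal incidence:
  R = ((n - 1)/(n + 1))^2
  (n - 1)/(n + 1) = (1.808 - 1)/(1.808 + 1) = 0.287749
  R = 0.287749^2 = 0.0827995
  R(%) = 0.0827995 * 100 = 8.28%

8.28%


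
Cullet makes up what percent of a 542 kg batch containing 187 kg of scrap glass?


Cullet ratio = (cullet mass / total batch mass) * 100
  Ratio = 187 / 542 * 100 = 34.5%

34.5%


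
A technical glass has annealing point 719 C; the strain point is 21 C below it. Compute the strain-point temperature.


Strain point = annealing point - difference:
  T_strain = 719 - 21 = 698 C

698 C


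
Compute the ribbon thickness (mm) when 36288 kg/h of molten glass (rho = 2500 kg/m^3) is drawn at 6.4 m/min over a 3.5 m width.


Ribbon cross-section from mass balance:
  Volume rate = throughput / density = 36288 / 2500 = 14.5152 m^3/h
  thickness = volume rate / (speed * 60 * width), i.e.
  thickness = throughput / (60 * speed * width * density) * 1000
  thickness = 36288 / (60 * 6.4 * 3.5 * 2500) * 1000 = 10.8 mm

10.8 mm


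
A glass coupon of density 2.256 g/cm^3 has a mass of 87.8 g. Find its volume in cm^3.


Rearrange rho = m / V:
  V = m / rho
  V = 87.8 / 2.256 = 38.918 cm^3

38.918 cm^3


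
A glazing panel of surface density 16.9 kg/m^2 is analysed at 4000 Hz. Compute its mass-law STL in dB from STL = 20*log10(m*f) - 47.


Mass law: STL = 20 * log10(m * f) - 47
  m * f = 16.9 * 4000 = 67600
  log10(67600) = 4.82995
  STL = 20 * 4.82995 - 47 = 96.599 - 47 = 49.6 dB

49.6 dB


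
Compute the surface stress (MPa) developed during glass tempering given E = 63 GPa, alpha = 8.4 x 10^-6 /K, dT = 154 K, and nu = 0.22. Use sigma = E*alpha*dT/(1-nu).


Tempering stress: sigma = E * alpha * dT / (1 - nu)
  E (MPa) = 63 * 1000 = 63000
  Numerator = 63000 * (8.4 x 10^-6) * 154 = 81.4968
  Denominator = 1 - 0.22 = 0.78
  sigma = 81.4968 / 0.78 = 104.5 MPa

104.5 MPa


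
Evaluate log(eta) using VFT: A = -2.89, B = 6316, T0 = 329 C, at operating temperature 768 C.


VFT equation: log(eta) = A + B / (T - T0)
  T - T0 = 768 - 329 = 439
  B / (T - T0) = 6316 / 439 = 14.387
  log(eta) = -2.89 + 14.387 = 11.497

11.497


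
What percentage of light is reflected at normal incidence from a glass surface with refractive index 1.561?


Fresnel reflectance at normal incidence:
  R = ((n - 1)/(n + 1))^2
  (n - 1)/(n + 1) = (1.561 - 1)/(1.561 + 1) = 0.219055
  R = 0.219055^2 = 0.0479851
  R(%) = 0.0479851 * 100 = 4.799%

4.799%


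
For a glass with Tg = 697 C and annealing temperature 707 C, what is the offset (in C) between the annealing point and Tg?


Offset = T_anneal - Tg:
  offset = 707 - 697 = 10 C

10 C


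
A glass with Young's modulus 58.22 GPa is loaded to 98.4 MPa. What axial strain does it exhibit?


Rearrange E = sigma / epsilon:
  epsilon = sigma / E
  E (MPa) = 58.22 * 1000 = 58220
  epsilon = 98.4 / 58220 = 0.00169

0.00169


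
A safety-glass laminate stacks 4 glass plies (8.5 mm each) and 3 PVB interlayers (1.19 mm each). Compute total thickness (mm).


Total thickness = glass contribution + PVB contribution
  Glass: 4 * 8.5 = 34.0 mm
  PVB: 3 * 1.19 = 3.57 mm
  Total = 34.0 + 3.57 = 37.57 mm

37.57 mm


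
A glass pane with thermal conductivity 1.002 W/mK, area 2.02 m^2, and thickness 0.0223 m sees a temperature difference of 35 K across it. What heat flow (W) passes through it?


Fourier's law: Q = k * A * dT / t
  Q = 1.002 * 2.02 * 35 / 0.0223
  Q = 70.8414 / 0.0223 = 3176.7 W

3176.7 W


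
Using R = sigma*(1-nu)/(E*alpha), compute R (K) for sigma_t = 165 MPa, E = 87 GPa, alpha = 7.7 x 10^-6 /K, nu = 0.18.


Thermal shock resistance: R = sigma * (1 - nu) / (E * alpha)
  Numerator = 165 * (1 - 0.18) = 135.3
  Denominator = 87 * 1000 * (7.7 x 10^-6) = 0.6699
  R = 135.3 / 0.6699 = 202.0 K

202.0 K


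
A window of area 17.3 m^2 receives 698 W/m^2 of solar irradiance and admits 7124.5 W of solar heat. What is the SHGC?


Rearrange Q = Area * SHGC * Irradiance:
  SHGC = Q / (Area * Irradiance)
  SHGC = 7124.5 / (17.3 * 698) = 0.59

0.59


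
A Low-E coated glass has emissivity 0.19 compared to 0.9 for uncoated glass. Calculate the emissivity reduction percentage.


Percentage reduction = (1 - coated/uncoated) * 100
  Ratio = 0.19 / 0.9 = 0.2111
  Reduction = (1 - 0.2111) * 100 = 78.9%

78.9%


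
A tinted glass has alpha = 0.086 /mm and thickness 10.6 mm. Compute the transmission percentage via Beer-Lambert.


Beer-Lambert law: T = exp(-alpha * thickness)
  exponent = -0.086 * 10.6 = -0.9116
  T = exp(-0.9116) = 0.4019
  Percentage = 0.4019 * 100 = 40.19%

40.19%


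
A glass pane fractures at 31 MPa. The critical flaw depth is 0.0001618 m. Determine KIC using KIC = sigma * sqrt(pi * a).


Fracture toughness: KIC = sigma * sqrt(pi * a)
  pi * a = pi * 0.0001618 = 0.00050831
  sqrt(pi * a) = 0.022546
  KIC = 31 * 0.022546 = 0.699 MPa*sqrt(m)

0.699 MPa*sqrt(m)


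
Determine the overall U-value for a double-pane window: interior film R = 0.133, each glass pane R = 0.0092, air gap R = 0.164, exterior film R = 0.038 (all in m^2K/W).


Total thermal resistance (series):
  R_total = R_in + R_glass + R_air + R_glass + R_out
  R_total = 0.133 + 0.0092 + 0.164 + 0.0092 + 0.038 = 0.3534 m^2K/W
U-value = 1 / R_total = 1 / 0.3534 = 2.83 W/m^2K

2.83 W/m^2K


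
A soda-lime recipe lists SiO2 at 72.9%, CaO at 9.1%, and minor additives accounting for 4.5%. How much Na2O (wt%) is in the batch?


Pieces sum to 100%:
  Na2O = 100 - (SiO2 + CaO + others)
  Na2O = 100 - (72.9 + 9.1 + 4.5) = 13.5%

13.5%


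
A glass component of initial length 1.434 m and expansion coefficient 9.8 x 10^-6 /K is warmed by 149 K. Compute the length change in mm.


Thermal expansion formula: dL = alpha * L0 * dT
  dL = (9.8 x 10^-6) * 1.434 * 149 = 0.00209393 m
Convert to mm: 0.00209393 * 1000 = 2.0939 mm

2.0939 mm


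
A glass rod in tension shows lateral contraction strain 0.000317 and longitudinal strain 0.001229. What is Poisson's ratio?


Poisson's ratio: nu = lateral strain / axial strain
  nu = 0.000317 / 0.001229 = 0.2579

0.2579


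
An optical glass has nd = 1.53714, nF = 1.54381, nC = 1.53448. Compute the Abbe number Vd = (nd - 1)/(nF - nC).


Abbe number formula: Vd = (nd - 1) / (nF - nC)
  nd - 1 = 1.53714 - 1 = 0.53714
  nF - nC = 1.54381 - 1.53448 = 0.00933
  Vd = 0.53714 / 0.00933 = 57.57

57.57


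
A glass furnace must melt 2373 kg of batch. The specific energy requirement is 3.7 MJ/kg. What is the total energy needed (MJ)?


Total energy = mass * specific energy
  E = 2373 * 3.7 = 8780.1 MJ

8780.1 MJ


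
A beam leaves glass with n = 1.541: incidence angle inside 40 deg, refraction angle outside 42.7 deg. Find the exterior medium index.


Apply Snell's law: n1 * sin(theta1) = n2 * sin(theta2)
  n2 = n1 * sin(theta1) / sin(theta2)
  sin(40) = 0.642788
  sin(42.7) = 0.67816
  n2 = 1.541 * 0.642788 / 0.67816 = 1.4606

1.4606


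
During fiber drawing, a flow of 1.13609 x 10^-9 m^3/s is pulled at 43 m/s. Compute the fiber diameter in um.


Cross-sectional area from continuity:
  A = Q / v = 1.13609 x 10^-9 / 43 = 2.64207 x 10^-11 m^2
Diameter from circular cross-section:
  d = sqrt(4A / pi) * 10^6 (m -> um)
  d = sqrt(4 * 2.64207 x 10^-11 / pi) * 10^6 = 5.8 um

5.8 um


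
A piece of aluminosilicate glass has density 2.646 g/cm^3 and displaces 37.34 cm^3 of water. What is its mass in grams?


Rearrange rho = m / V:
  m = rho * V
  m = 2.646 * 37.34 = 98.802 g

98.802 g


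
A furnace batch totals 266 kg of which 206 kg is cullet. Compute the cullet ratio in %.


Cullet ratio = (cullet mass / total batch mass) * 100
  Ratio = 206 / 266 * 100 = 77.44%

77.44%


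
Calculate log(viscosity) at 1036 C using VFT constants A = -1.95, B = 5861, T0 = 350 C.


VFT equation: log(eta) = A + B / (T - T0)
  T - T0 = 1036 - 350 = 686
  B / (T - T0) = 5861 / 686 = 8.544
  log(eta) = -1.95 + 8.544 = 6.594

6.594


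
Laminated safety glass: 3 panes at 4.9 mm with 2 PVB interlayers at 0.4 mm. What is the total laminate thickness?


Total thickness = glass contribution + PVB contribution
  Glass: 3 * 4.9 = 14.7 mm
  PVB: 2 * 0.4 = 0.8 mm
  Total = 14.7 + 0.8 = 15.5 mm

15.5 mm


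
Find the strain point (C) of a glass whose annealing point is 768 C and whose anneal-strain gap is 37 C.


Strain point = annealing point - difference:
  T_strain = 768 - 37 = 731 C

731 C


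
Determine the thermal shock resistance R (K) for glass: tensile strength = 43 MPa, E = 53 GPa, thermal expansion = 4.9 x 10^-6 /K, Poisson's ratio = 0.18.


Thermal shock resistance: R = sigma * (1 - nu) / (E * alpha)
  Numerator = 43 * (1 - 0.18) = 35.26
  Denominator = 53 * 1000 * (4.9 x 10^-6) = 0.2597
  R = 35.26 / 0.2597 = 135.8 K

135.8 K


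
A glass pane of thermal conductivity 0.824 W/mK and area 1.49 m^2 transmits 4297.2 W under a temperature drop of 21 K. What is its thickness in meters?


Fourier's law: t = k * A * dT / Q
  t = 0.824 * 1.49 * 21 / 4297.2
  t = 25.78296 / 4297.2 = 0.006 m

0.006 m


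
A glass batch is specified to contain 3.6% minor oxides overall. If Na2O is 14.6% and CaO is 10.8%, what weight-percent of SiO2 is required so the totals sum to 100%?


Known pieces sum to 100%:
  SiO2 = 100 - (others + Na2O + CaO)
  SiO2 = 100 - (3.6 + 14.6 + 10.8) = 71.0%

71.0%


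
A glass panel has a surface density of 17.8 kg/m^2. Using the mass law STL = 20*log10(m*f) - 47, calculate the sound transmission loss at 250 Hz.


Mass law: STL = 20 * log10(m * f) - 47
  m * f = 17.8 * 250 = 4450
  log10(4450) = 3.64836
  STL = 20 * 3.64836 - 47 = 72.9672 - 47 = 26.0 dB

26.0 dB


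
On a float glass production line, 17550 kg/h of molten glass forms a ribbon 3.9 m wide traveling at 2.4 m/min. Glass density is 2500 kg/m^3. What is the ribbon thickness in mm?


Ribbon cross-section from mass balance:
  Volume rate = throughput / density = 17550 / 2500 = 7.02 m^3/h
  thickness = volume rate / (speed * 60 * width), i.e.
  thickness = throughput / (60 * speed * width * density) * 1000
  thickness = 17550 / (60 * 2.4 * 3.9 * 2500) * 1000 = 12.5 mm

12.5 mm


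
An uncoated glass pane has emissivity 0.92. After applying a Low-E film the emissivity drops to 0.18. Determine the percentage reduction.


Percentage reduction = (1 - coated/uncoated) * 100
  Ratio = 0.18 / 0.92 = 0.1957
  Reduction = (1 - 0.1957) * 100 = 80.4%

80.4%


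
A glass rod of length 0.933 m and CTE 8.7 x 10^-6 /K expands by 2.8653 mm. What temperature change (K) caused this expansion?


Rearrange dL = alpha * L0 * dT for dT:
  dT = dL / (alpha * L0)
  dL (m) = 2.8653 / 1000 = 0.0028653
  dT = 0.0028653 / ((8.7 x 10^-6) * 0.933) = 353.0 K

353.0 K


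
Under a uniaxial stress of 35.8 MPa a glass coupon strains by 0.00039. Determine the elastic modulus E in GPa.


Young's modulus: E = stress / strain
  E = 35.8 MPa / 0.00039 = 91794.87 MPa
Convert to GPa: 91794.87 / 1000 = 91.79 GPa

91.79 GPa


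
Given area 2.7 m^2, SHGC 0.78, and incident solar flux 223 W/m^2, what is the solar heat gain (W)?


Solar heat gain: Q = Area * SHGC * Irradiance
  Q = 2.7 * 0.78 * 223 = 469.6 W

469.6 W


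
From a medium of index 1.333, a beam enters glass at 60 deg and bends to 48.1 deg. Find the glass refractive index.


Apply Snell's law: n1 * sin(theta1) = n2 * sin(theta2)
  n2 = n1 * sin(theta1) / sin(theta2)
  sin(60) = 0.866025
  sin(48.1) = 0.744312
  n2 = 1.333 * 0.866025 / 0.744312 = 1.551

1.551


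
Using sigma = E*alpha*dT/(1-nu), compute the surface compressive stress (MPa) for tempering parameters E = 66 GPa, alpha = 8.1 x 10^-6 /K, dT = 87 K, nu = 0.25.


Tempering stress: sigma = E * alpha * dT / (1 - nu)
  E (MPa) = 66 * 1000 = 66000
  Numerator = 66000 * (8.1 x 10^-6) * 87 = 46.5102
  Denominator = 1 - 0.25 = 0.75
  sigma = 46.5102 / 0.75 = 62.0 MPa

62.0 MPa


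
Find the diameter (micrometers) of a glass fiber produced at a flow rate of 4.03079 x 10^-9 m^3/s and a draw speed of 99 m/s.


Cross-sectional area from continuity:
  A = Q / v = 4.03079 x 10^-9 / 99 = 4.071505 x 10^-11 m^2
Diameter from circular cross-section:
  d = sqrt(4A / pi) * 10^6 (m -> um)
  d = sqrt(4 * 4.071505 x 10^-11 / pi) * 10^6 = 7.2 um

7.2 um


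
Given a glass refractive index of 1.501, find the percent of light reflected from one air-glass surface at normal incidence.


Fresnel reflectance at normal incidence:
  R = ((n - 1)/(n + 1))^2
  (n - 1)/(n + 1) = (1.501 - 1)/(1.501 + 1) = 0.20032
  R = 0.20032^2 = 0.0401281
  R(%) = 0.0401281 * 100 = 4.013%

4.013%


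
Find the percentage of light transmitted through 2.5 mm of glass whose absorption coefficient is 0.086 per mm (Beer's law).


Beer-Lambert law: T = exp(-alpha * thickness)
  exponent = -0.086 * 2.5 = -0.215
  T = exp(-0.215) = 0.8065
  Percentage = 0.8065 * 100 = 80.65%

80.65%


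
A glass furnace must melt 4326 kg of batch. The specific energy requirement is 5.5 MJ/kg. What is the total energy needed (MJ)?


Total energy = mass * specific energy
  E = 4326 * 5.5 = 23793 MJ

23793 MJ


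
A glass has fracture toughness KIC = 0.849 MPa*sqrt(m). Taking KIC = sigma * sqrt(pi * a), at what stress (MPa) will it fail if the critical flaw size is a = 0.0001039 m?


Rearrange KIC = sigma * sqrt(pi * a):
  sigma = KIC / sqrt(pi * a)
  sqrt(pi * 0.0001039) = 0.018067
  sigma = 0.849 / 0.018067 = 46.99 MPa

46.99 MPa


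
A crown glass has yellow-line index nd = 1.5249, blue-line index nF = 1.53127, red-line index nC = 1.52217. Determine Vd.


Abbe number formula: Vd = (nd - 1) / (nF - nC)
  nd - 1 = 1.5249 - 1 = 0.5249
  nF - nC = 1.53127 - 1.52217 = 0.0091
  Vd = 0.5249 / 0.0091 = 57.68

57.68


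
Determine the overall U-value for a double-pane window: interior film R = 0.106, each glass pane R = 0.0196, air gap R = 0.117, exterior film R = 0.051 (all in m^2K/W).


Total thermal resistance (series):
  R_total = R_in + R_glass + R_air + R_glass + R_out
  R_total = 0.106 + 0.0196 + 0.117 + 0.0196 + 0.051 = 0.3132 m^2K/W
U-value = 1 / R_total = 1 / 0.3132 = 3.193 W/m^2K

3.193 W/m^2K


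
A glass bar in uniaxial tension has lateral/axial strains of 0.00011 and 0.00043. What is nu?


Poisson's ratio: nu = lateral strain / axial strain
  nu = 0.00011 / 0.00043 = 0.2558

0.2558


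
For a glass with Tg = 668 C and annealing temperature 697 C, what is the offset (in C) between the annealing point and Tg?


Offset = T_anneal - Tg:
  offset = 697 - 668 = 29 C

29 C


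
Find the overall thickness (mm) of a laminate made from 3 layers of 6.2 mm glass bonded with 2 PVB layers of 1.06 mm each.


Total thickness = glass contribution + PVB contribution
  Glass: 3 * 6.2 = 18.6 mm
  PVB: 2 * 1.06 = 2.12 mm
  Total = 18.6 + 2.12 = 20.72 mm

20.72 mm


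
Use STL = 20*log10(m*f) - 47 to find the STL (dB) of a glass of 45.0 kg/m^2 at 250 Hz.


Mass law: STL = 20 * log10(m * f) - 47
  m * f = 45.0 * 250 = 11250
  log10(11250) = 4.05115
  STL = 20 * 4.05115 - 47 = 81.023 - 47 = 34.0 dB

34.0 dB


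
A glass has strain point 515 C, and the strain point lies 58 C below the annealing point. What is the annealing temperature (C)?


T_anneal = T_strain + gap:
  T_anneal = 515 + 58 = 573 C

573 C


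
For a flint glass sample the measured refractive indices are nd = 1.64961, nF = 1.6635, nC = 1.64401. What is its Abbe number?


Abbe number formula: Vd = (nd - 1) / (nF - nC)
  nd - 1 = 1.64961 - 1 = 0.64961
  nF - nC = 1.6635 - 1.64401 = 0.01949
  Vd = 0.64961 / 0.01949 = 33.33

33.33


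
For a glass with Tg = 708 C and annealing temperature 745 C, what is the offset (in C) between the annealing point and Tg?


Offset = T_anneal - Tg:
  offset = 745 - 708 = 37 C

37 C


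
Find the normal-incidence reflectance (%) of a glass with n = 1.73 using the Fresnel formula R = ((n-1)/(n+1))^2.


Fresnel reflectance at normal incidence:
  R = ((n - 1)/(n + 1))^2
  (n - 1)/(n + 1) = (1.73 - 1)/(1.73 + 1) = 0.267399
  R = 0.267399^2 = 0.0715022
  R(%) = 0.0715022 * 100 = 7.15%

7.15%


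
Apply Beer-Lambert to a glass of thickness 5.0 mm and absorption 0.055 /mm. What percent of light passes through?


Beer-Lambert law: T = exp(-alpha * thickness)
  exponent = -0.055 * 5.0 = -0.275
  T = exp(-0.275) = 0.7596
  Percentage = 0.7596 * 100 = 75.96%

75.96%


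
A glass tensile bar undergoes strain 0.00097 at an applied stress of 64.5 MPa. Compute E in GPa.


Young's modulus: E = stress / strain
  E = 64.5 MPa / 0.00097 = 66494.85 MPa
Convert to GPa: 66494.85 / 1000 = 66.49 GPa

66.49 GPa


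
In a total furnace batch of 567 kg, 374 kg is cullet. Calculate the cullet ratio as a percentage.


Cullet ratio = (cullet mass / total batch mass) * 100
  Ratio = 374 / 567 * 100 = 65.96%

65.96%


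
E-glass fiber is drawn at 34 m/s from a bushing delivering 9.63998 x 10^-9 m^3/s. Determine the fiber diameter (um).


Cross-sectional area from continuity:
  A = Q / v = 9.63998 x 10^-9 / 34 = 2.835288 x 10^-10 m^2
Diameter from circular cross-section:
  d = sqrt(4A / pi) * 10^6 (m -> um)
  d = sqrt(4 * 2.835288 x 10^-10 / pi) * 10^6 = 19.0 um

19.0 um


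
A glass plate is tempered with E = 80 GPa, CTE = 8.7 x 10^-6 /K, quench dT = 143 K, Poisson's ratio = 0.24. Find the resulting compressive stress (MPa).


Tempering stress: sigma = E * alpha * dT / (1 - nu)
  E (MPa) = 80 * 1000 = 80000
  Numerator = 80000 * (8.7 x 10^-6) * 143 = 99.528
  Denominator = 1 - 0.24 = 0.76
  sigma = 99.528 / 0.76 = 131.0 MPa

131.0 MPa


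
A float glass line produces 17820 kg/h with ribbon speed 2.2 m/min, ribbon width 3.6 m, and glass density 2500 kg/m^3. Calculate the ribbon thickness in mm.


Ribbon cross-section from mass balance:
  Volume rate = throughput / density = 17820 / 2500 = 7.128 m^3/h
  thickness = volume rate / (speed * 60 * width), i.e.
  thickness = throughput / (60 * speed * width * density) * 1000
  thickness = 17820 / (60 * 2.2 * 3.6 * 2500) * 1000 = 15.0 mm

15.0 mm


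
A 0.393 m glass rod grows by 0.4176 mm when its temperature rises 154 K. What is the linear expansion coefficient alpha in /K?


Rearrange dL = alpha * L0 * dT for alpha:
  alpha = dL / (L0 * dT)
  alpha = (0.4176 / 1000) / (0.393 * 154) = 0.0000069 /K = 6.9 x 10^-6 /K

6.9 x 10^-6 /K


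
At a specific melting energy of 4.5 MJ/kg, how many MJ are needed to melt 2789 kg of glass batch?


Total energy = mass * specific energy
  E = 2789 * 4.5 = 12550.5 MJ

12550.5 MJ
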